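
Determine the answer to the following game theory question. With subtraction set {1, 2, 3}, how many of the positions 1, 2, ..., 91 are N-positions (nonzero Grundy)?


Subtraction set S = {1, 2, 3}, so G(n) = n mod 4.
G(n) = 0 when n is a multiple of 4.
Multiples of 4 in [1, 91]: 22
N-positions (nonzero Grundy) = 91 - 22 = 69

69


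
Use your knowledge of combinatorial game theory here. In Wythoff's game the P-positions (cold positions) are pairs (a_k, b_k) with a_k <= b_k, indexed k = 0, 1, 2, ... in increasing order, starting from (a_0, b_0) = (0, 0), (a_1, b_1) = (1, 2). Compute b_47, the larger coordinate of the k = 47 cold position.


By Wythoff's theorem, a_k = floor(k * phi) and b_k = floor(k * phi^2) = a_k + k, where phi = (1 + sqrt(5))/2 is the golden ratio.
phi = (1 + sqrt(5))/2 = 1.618034
phi^2 = phi + 1 = 2.618034
k = 47
k * phi^2 = 47 * 2.618034 = 123.047597
b_47 = floor(k * phi^2) = 123 (check: a_47 + k = 76 + 47 = 123)

123


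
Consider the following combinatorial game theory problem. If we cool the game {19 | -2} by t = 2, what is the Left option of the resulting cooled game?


Original game: {19 | -2} (a switch {a | b} with a > b).
Cooling by t (for t below the temperature (a - b)/2 = 21/2) taxes each move by t: {a | b} cooled by t is {a - t | b + t}.
Cooling amount: t = 2
Cooled Left option: 19 - 2 = 17
Cooled Right option: -2 + 2 = 0
Cooled game: {17 | 0}
Left option = 17

17


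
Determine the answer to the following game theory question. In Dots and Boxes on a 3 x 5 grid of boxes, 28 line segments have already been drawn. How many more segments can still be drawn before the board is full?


Grid: 3 x 5 boxes, i.e. 4 rows and 6 columns of dots.
Horizontal edges: (rows + 1) * cols = 4 * 5 = 20
Vertical edges: rows * (cols + 1) = 3 * 6 = 18
Total edges: 20 + 18 = 38
Edges drawn: 28
Remaining: 38 - 28 = 10

10


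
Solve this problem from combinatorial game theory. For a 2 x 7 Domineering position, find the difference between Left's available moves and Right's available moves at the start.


Board is 2 x 7 (rows x cols).
Left (vertical) placements: (rows-1) * cols = 1 * 7 = 7
Right (horizontal) placements: rows * (cols-1) = 2 * 6 = 12
Advantage = Left - Right = 7 - 12 = -5

-5


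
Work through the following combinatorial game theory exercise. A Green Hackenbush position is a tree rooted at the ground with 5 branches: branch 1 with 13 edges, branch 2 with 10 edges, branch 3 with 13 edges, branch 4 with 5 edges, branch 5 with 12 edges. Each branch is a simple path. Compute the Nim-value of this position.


The tree has 5 branches from the ground vertex.
In Green Hackenbush, the Nim-value of a simple path of length k is k.
Branch 1: length 13, Nim-value = 13
Branch 2: length 10, Nim-value = 10
Branch 3: length 13, Nim-value = 13
Branch 4: length 5, Nim-value = 5
Branch 5: length 12, Nim-value = 12
Total Nim-value = XOR of all branch values:
0 XOR 13 = 13
13 XOR 10 = 7
7 XOR 13 = 10
10 XOR 5 = 15
15 XOR 12 = 3
Nim-value of the tree = 3

3


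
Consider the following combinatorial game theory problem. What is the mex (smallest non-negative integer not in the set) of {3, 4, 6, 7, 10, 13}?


Set = {3, 4, 6, 7, 10, 13}
0 is NOT in the set. This is the mex.
mex = 0

0


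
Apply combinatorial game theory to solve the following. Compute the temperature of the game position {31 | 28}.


The game is {31 | 28}, a switch {a | b} with numbers a > b.
Cooling {a | b} by t gives {a - t | b + t}, which stops being hot when a - t = b + t, i.e. at t = (a - b)/2. So the temperature of a switch is (a - b)/2.
Temperature = (Left option - Right option) / 2
= (31 - (28)) / 2
= 3 / 2
= 3/2

3/2


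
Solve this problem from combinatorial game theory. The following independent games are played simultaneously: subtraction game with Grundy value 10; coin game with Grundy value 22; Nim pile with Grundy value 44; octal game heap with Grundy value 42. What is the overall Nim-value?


By the Sprague-Grundy theorem, the Grundy value of a sum of games is the XOR of individual Grundy values.
subtraction game: Grundy value = 10. Running XOR: 0 XOR 10 = 10
coin game: Grundy value = 22. Running XOR: 10 XOR 22 = 28
Nim pile: Grundy value = 44. Running XOR: 28 XOR 44 = 48
octal game heap: Grundy value = 42. Running XOR: 48 XOR 42 = 26
The combined Grundy value is 26.

26


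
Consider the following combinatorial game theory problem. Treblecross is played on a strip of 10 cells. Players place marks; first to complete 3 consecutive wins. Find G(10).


Treblecross: place X on empty cells; 3-in-a-row wins.
Playing within two cells of an existing X lets the opponent win at once, so sensible play treats the cells i-2..i+2 around each X as dead. The player left with no safe cell loses, so this is a normal-play take-away game on strips of safe cells.
Placing X at cell i (0-indexed) of a strip of k safe cells leaves independent strips of sizes max(0, i-2) and max(0, k-i-3). Hence G(k) = mex{ G(max(0,i-2)) XOR G(max(0,k-i-3)) : 0 <= i < k }, with G(0) = 0.
G(1): splits (0,0):0^0=0 -> mex({0}) = 1
G(2): splits (0,0):0^0=0 -> mex({0}) = 1
G(3): splits (0,0):0^0=0 -> mex({0}) = 1
G(4): splits (0,1):0^1=1 (0,0):0^0=0 -> mex({0, 1}) = 2
G(5): splits (0,2):0^1=1 (0,1):0^1=1 (0,0):0^0=0 -> mex({0, 1}) = 2
G(6) = mex({1}) = 0
G(7) = mex({0, 1, 2}) = 3
G(8) = mex({0, 1, 2}) = 3
G(9) = mex({0, 2}) = 1
G(10) = mex({0, 2, 3}) = 1
Therefore G(10) = 1.

1


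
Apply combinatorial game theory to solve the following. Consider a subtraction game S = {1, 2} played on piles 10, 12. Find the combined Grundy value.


Subtraction set: {1, 2}
For this subtraction set, G(n) = n mod 3 (period = max + 1 = 3).
Pile 1 (size 10): G(10) = 10 mod 3 = 1
Pile 2 (size 12): G(12) = 12 mod 3 = 0
Total Grundy value = XOR of all: 1 XOR 0 = 1

1


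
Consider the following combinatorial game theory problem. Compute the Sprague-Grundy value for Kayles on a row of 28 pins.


Kayles: a move removes 1 or 2 adjacent pins from a contiguous row.
Removing pins from a row of k leaves two independent rows (a, b) with a + b = k - 1 (one pin) or a + b = k - 2 (two pins); an end removal gives a = 0.
By Sprague-Grundy, G(k) = mex{ G(a) XOR G(b) } over all these splits. G(0) = 0.
G(1): splits (0,0):0^0=0 -> mex({0}) = 1
G(2): splits (0,1):0^1=1 (0,0):0^0=0 -> mex({0, 1}) = 2
G(3): splits (0,2):0^2=2 (1,1):1^1=0 (0,1):0^1=1 -> mex({0, 1, 2}) = 3
G(4): splits (0,3):0^3=3 (1,2):1^2=3 (0,2):0^2=2 (1,1):1^1=0 -> mex({0, 2, 3}) = 1
G(5): splits (0,4):0^1=1 (1,3):1^3=2 (2,2):2^2=0 (0,3):0^3=3 (1,2):1^2=3 -> mex({0, 1, 2, 3}) = 4
G(6) = mex({0, 1, 2, 4}) = 3
G(7) = mex({0, 1, 3, 4, 5}) = 2
G(8) = mex({0, 2, 3, 5, 6}) = 1
G(9) = mex({0, 1, 2, 3, 6, 7}) = 4
G(10) = mex({0, 1, 3, 4, 5, 7}) = 2
G(11) = mex({0, 1, 2, 3, 4, 5}) = 6
G(12) = mex({0, 1, 2, 3, 5, 6, 7}) = 4
G(13) = mex({0, 2, 3, 4, 6, 7}) = 1
G(14) = mex({0, 1, 4, 5, 6, 7}) = 2
G(15) = mex({0, 1, 2, 3, 4, 5, 6}) = 7
G(16) = mex({0, 2, 3, 5, 6, 7}) = 1
G(17) = mex({0, 1, 2, 3, 5, 6, 7}) = 4
G(18) = mex({0, 1, 2, 4, 5, 6}) = 3
G(19) = mex({0, 1, 3, 4, 5, 7}) = 2
G(20) = mex({0, 2, 3, 4, 5, 6, 7}) = 1
G(21) = mex({0, 1, 2, 3, 5, 6, 7}) = 4
G(22) = mex({0, 1, 2, 3, 4, 5, 7}) = 6
G(23) = mex({0, 1, 2, 3, 4, 5, 6}) = 7
G(24) = mex({0, 1, 2, 3, 5, 6, 7}) = 4
G(25) = mex({0, 2, 3, 4, 6, 7}) = 1
G(26) = mex({0, 1, 3, 4, 5, 6, 7}) = 2
G(27) = mex({0, 1, 2, 3, 4, 5, 6, 7}) = 8
G(28) = mex({0, 1, 2, 3, 4, 6, 7, 8}) = 5
Therefore G(28) = 5.

5


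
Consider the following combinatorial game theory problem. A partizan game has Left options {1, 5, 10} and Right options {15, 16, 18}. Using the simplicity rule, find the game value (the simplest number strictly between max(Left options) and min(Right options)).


Left options: {1, 5, 10}, max = 10
Right options: {15, 16, 18}, min = 15
All options are numbers and max(Left) < min(Right), so by the simplicity theorem the value is the simplest (earliest-born) number strictly between 10 and 15.
Integers 11 through 14 all lie strictly between 10 and 15.
Among integers, the simplest (lowest birthday = smallest |n|; 0 is born on day 0, +-n on day n) is 11.
No non-integer in the interval can be simpler: if x is a non-integer in the interval, then floor(x) or ceil(x) also lies in the interval (the interval contains an integer), and both are proper prefixes of x's sign expansion, i.e. born earlier. So the game value is 11.
Game value = 11

11


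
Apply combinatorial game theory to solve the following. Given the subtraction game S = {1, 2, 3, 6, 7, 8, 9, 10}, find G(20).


The subtraction set is S = {1, 2, 3, 6, 7, 8, 9, 10}.
G(k) = mex{ G(k - s) : s in S, s <= k }. We compute iteratively: G(0) = 0.
G(1) = mex({0}) = 1
G(2) = mex({0, 1}) = 2
G(3) = mex({0, 1, 2}) = 3
G(4) = mex({1, 2, 3}) = 0
G(5) = mex({0, 2, 3}) = 1
G(6) = mex({0, 1, 3}) = 2
G(7) = mex({0, 1, 2}) = 3
G(8) = mex({0, 1, 2, 3}) = 4
G(9) = mex({0, 1, 2, 3, 4}) = 5
G(10) = mex({0, 1, 2, 3, 4, 5}) = 6
G(11) = mex({0, 1, 2, 3, 4, 5, 6}) = 7
G(12) = mex({0, 1, 2, 3, 5, 6, 7}) = 4
G(13) = mex({0, 1, 2, 3, 4, 6, 7}) = 5
G(14) = mex({0, 1, 2, 3, 4, 5, 7}) = 6
G(15) = mex({1, 2, 3, 4, 5, 6}) = 0
G(16) = mex({0, 2, 3, 4, 5, 6}) = 1
G(17) = mex({0, 1, 3, 4, 5, 6, 7}) = 2
G(18) = mex({0, 1, 2, 4, 5, 6, 7}) = 3
G(19) = mex({1, 2, 3, 4, 5, 6, 7}) = 0
G(20) = mex({0, 2, 3, 4, 5, 6, 7}) = 1
Therefore G(20) = 1.

1


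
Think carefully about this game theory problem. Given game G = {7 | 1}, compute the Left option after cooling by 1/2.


Original game: {7 | 1} (a switch {a | b} with a > b).
Cooling by t (for t below the temperature (a - b)/2 = 3) taxes each move by t: {a | b} cooled by t is {a - t | b + t}.
Cooling amount: t = 1/2
Cooled Left option: 7 - 1/2 = 13/2
Cooled Right option: 1 + 1/2 = 3/2
Cooled game: {13/2 | 3/2}
Left option = 13/2

13/2


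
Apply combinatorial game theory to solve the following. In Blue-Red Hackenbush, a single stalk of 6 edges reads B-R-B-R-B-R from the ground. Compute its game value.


Edges (from ground): B-R-B-R-B-R
By Berlekamp's sign-expansion rule, a Blue-Red Hackenbush stalk has the value of the surreal number whose sign sequence is the edge sequence with B -> + and R -> -.
Sign sequence: +-+-+-
Trace the sign expansion in the surreal number tree, starting from 0:
Edge 1: B (sign +) -> bounds (0, +inf), value = 1
Edge 2: R (sign -) -> bounds (0, 1), value = 1/2
Edge 3: B (sign +) -> bounds (1/2, 1), value = 3/4
Edge 4: R (sign -) -> bounds (1/2, 3/4), value = 5/8
Edge 5: B (sign +) -> bounds (5/8, 3/4), value = 11/16
Edge 6: R (sign -) -> bounds (5/8, 11/16), value = 21/32
Game value = 21/32

21/32


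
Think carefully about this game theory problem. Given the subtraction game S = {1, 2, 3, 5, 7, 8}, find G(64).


The subtraction set is S = {1, 2, 3, 5, 7, 8}.
G(k) = mex{ G(k - s) : s in S, s <= k }. We compute iteratively: G(0) = 0.
G(1) = mex({0}) = 1
G(2) = mex({0, 1}) = 2
G(3) = mex({0, 1, 2}) = 3
G(4) = mex({1, 2, 3}) = 0
G(5) = mex({0, 2, 3}) = 1
G(6) = mex({0, 1, 3}) = 2
G(7) = mex({0, 1, 2}) = 3
G(8) = mex({0, 1, 2, 3}) = 4
G(9) = mex({0, 1, 2, 3, 4}) = 5
G(10) = mex({1, 2, 3, 4, 5}) = 0
G(11) = mex({0, 2, 3, 4, 5}) = 1
G(12) = mex({0, 1, 3, 5}) = 2
G(13) = mex({0, 1, 2, 4}) = 3
G(14) = mex({1, 2, 3, 5}) = 0
G(15) = mex({0, 2, 3, 4}) = 1
G(16) = mex({0, 1, 3, 4, 5}) = 2
G(17) = mex({0, 1, 2, 5}) = 3
Observe that G(10)..G(17) = 0, 1, 2, 3, 0, 1, 2, 3 repeats G(0)..G(7) = 0, 1, 2, 3, 0, 1, 2, 3.
For k >= max(S) = 8, G(k) is determined by the previous 8 values G(k-8)..G(k-1); a window of 8 consecutive values has recurred shifted by 10, so by induction G(k + 10) = G(k) for all k >= 0: the sequence is periodic from the start with period 10.
One period: G(0..9) = 0, 1, 2, 3, 0, 1, 2, 3, 4, 5.
64 mod 10 = 4, so G(64) = G(4) = 0.

0


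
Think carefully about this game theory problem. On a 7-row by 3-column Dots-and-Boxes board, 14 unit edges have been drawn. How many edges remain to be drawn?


Grid: 7 x 3 boxes, i.e. 8 rows and 4 columns of dots.
Horizontal edges: (rows + 1) * cols = 8 * 3 = 24
Vertical edges: rows * (cols + 1) = 7 * 4 = 28
Total edges: 24 + 28 = 52
Edges drawn: 14
Remaining: 52 - 14 = 38

38


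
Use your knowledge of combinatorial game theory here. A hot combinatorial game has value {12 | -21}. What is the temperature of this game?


The game is {12 | -21}, a switch {a | b} with numbers a > b.
Cooling {a | b} by t gives {a - t | b + t}, which stops being hot when a - t = b + t, i.e. at t = (a - b)/2. So the temperature of a switch is (a - b)/2.
Temperature = (Left option - Right option) / 2
= (12 - (-21)) / 2
= 33 / 2
= 33/2

33/2


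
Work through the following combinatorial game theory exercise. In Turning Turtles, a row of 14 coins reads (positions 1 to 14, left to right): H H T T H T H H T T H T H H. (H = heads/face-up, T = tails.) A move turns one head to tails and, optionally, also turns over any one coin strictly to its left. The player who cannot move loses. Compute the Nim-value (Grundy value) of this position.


Coins: H H T T H T H H T T H T H H
Key fact: a single head at position k behaves exactly like a Nim heap of size k (turning it to T and optionally flipping a coin at j < k corresponds to moving the heap from k to j, or to 0), and heads combine as a disjunctive sum (two heads at the same place would cancel, matching j XOR j = 0). So the Nim-value is the XOR of the 1-indexed positions of the heads.
Face-up positions (1-indexed): [1, 2, 5, 7, 8, 11, 13, 14]
XOR 0 with 1: 0 XOR 1 = 1
XOR 1 with 2: 1 XOR 2 = 3
XOR 3 with 5: 3 XOR 5 = 6
XOR 6 with 7: 6 XOR 7 = 1
XOR 1 with 8: 1 XOR 8 = 9
XOR 9 with 11: 9 XOR 11 = 2
XOR 2 with 13: 2 XOR 13 = 15
XOR 15 with 14: 15 XOR 14 = 1
Nim-value = 1

1


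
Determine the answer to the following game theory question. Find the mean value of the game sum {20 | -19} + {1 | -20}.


G1 = {20 | -19}, G2 = {1 | -20}
Each is a switch {a | b} with numbers a > b; its mean value is (a + b)/2, and mean value is additive over game sums: m(G1 + G2) = m(G1) + m(G2).
Mean of G1 = (20 + (-19))/2 = 1/2 = 1/2
Mean of G2 = (1 + (-20))/2 = -19/2 = -19/2
Mean of G1 + G2 = 1/2 + -19/2 = -9

-9


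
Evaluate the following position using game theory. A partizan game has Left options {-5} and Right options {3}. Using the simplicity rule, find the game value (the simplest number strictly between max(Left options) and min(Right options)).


Left options: {-5}, max = -5
Right options: {3}, min = 3
All options are numbers and max(Left) < min(Right), so by the simplicity theorem the value is the simplest (earliest-born) number strictly between -5 and 3.
Integers -4 through 2 all lie strictly between -5 and 3.
Among integers, the simplest (lowest birthday = smallest |n|; 0 is born on day 0, +-n on day n) is 0.
No non-integer in the interval can be simpler: if x is a non-integer in the interval, then floor(x) or ceil(x) also lies in the interval (the interval contains an integer), and both are proper prefixes of x's sign expansion, i.e. born earlier. So the game value is 0.
Game value = 0

0


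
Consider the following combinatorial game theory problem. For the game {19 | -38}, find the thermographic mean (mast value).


Game = {19 | -38}, a switch {a | b} with numbers a > b.
Its thermograph has left wall a - t and right wall b + t, which meet at t = (a - b)/2, where both equal (a + b)/2. So the mast (mean value) is at (a + b)/2.
Mean = (19 + (-38))/2 = -19/2 = -19/2

-19/2


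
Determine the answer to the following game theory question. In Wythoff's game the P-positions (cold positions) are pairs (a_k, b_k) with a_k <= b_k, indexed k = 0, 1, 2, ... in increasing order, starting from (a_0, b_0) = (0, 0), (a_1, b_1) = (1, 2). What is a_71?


By Wythoff's theorem, a_k = floor(k * phi) and b_k = floor(k * phi^2) = a_k + k, where phi = (1 + sqrt(5))/2 is the golden ratio.
phi = (1 + sqrt(5))/2 = 1.618034
k = 71
k * phi = 71 * 1.618034 = 114.880413
a_71 = floor(k * phi) = 114

114


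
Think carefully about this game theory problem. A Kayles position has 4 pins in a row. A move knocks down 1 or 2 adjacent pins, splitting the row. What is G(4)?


Kayles: a move removes 1 or 2 adjacent pins from a contiguous row.
Removing pins from a row of k leaves two independent rows (a, b) with a + b = k - 1 (one pin) or a + b = k - 2 (two pins); an end removal gives a = 0.
By Sprague-Grundy, G(k) = mex{ G(a) XOR G(b) } over all these splits. G(0) = 0.
G(1): splits (0,0):0^0=0 -> mex({0}) = 1
G(2): splits (0,1):0^1=1 (0,0):0^0=0 -> mex({0, 1}) = 2
G(3): splits (0,2):0^2=2 (1,1):1^1=0 (0,1):0^1=1 -> mex({0, 1, 2}) = 3
G(4): splits (0,3):0^3=3 (1,2):1^2=3 (0,2):0^2=2 (1,1):1^1=0 -> mex({0, 2, 3}) = 1
Therefore G(4) = 1.

1


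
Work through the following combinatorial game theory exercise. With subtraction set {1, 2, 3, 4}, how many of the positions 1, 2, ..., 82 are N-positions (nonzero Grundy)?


Subtraction set S = {1, 2, 3, 4}, so G(n) = n mod 5.
G(n) = 0 when n is a multiple of 5.
Multiples of 5 in [1, 82]: 16
N-positions (nonzero Grundy) = 82 - 16 = 66

66


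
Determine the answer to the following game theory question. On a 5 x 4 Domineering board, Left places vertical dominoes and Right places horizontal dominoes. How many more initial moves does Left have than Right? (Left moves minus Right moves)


Board is 5 x 4 (rows x cols).
Left (vertical) placements: (rows-1) * cols = 4 * 4 = 16
Right (horizontal) placements: rows * (cols-1) = 5 * 3 = 15
Advantage = Left - Right = 16 - 15 = 1

1


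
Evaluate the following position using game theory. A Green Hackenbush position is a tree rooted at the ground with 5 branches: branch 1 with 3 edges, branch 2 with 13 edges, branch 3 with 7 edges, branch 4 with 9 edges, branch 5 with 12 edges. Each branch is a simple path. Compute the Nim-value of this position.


The tree has 5 branches from the ground vertex.
In Green Hackenbush, the Nim-value of a simple path of length k is k.
Branch 1: length 3, Nim-value = 3
Branch 2: length 13, Nim-value = 13
Branch 3: length 7, Nim-value = 7
Branch 4: length 9, Nim-value = 9
Branch 5: length 12, Nim-value = 12
Total Nim-value = XOR of all branch values:
0 XOR 3 = 3
3 XOR 13 = 14
14 XOR 7 = 9
9 XOR 9 = 0
0 XOR 12 = 12
Nim-value of the tree = 12

12


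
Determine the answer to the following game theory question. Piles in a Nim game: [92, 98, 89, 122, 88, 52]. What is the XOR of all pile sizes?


We need the XOR (exclusive or) of all pile sizes.
After XOR-ing pile 1 (size 92): 0 XOR 92 = 92
After XOR-ing pile 2 (size 98): 92 XOR 98 = 62
After XOR-ing pile 3 (size 89): 62 XOR 89 = 103
After XOR-ing pile 4 (size 122): 103 XOR 122 = 29
After XOR-ing pile 5 (size 88): 29 XOR 88 = 69
After XOR-ing pile 6 (size 52): 69 XOR 52 = 113
The Nim-value of this position is 113.

113


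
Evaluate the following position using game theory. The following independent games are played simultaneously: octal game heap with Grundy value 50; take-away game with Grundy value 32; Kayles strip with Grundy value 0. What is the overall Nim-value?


By the Sprague-Grundy theorem, the Grundy value of a sum of games is the XOR of individual Grundy values.
octal game heap: Grundy value = 50. Running XOR: 0 XOR 50 = 50
take-away game: Grundy value = 32. Running XOR: 50 XOR 32 = 18
Kayles strip: Grundy value = 0. Running XOR: 18 XOR 0 = 18
The combined Grundy value is 18.

18


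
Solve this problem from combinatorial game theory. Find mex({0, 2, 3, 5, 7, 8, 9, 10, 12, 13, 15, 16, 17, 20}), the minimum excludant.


Set = {0, 2, 3, 5, 7, 8, 9, 10, 12, 13, 15, 16, 17, 20}
0 is in the set.
1 is NOT in the set. This is the mex.
mex = 1

1


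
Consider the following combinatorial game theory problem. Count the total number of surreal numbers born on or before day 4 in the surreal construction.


Day 0: {|} = 0 is born. Count = 1.
Day n: the number of surreal numbers born by day n is 2^(n+1) - 1.
By day 0: 2^1 - 1 = 1
By day 1: 2^2 - 1 = 3
By day 2: 2^3 - 1 = 7
By day 3: 2^4 - 1 = 15
By day 4: 2^5 - 1 = 31
By day 4: 31 surreal numbers.

31


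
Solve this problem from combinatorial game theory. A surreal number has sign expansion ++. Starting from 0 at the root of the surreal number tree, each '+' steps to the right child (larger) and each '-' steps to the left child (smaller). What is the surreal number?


Sign expansion: ++
Rule: track bounds (lo, hi), initially (-inf, +inf). On '+', the current value becomes lo and we move to the simplest number in (value, hi): value + 1 if hi = +inf, otherwise the midpoint (value + hi)/2. On '-', the current value becomes hi and we move to value - 1 if lo = -inf, otherwise the midpoint (lo + value)/2.
Start at 0.
Step 1: sign = +, move right. Bounds: (0, +inf). Value = 1
Step 2: sign = +, move right. Bounds: (1, +inf). Value = 2
The surreal number with sign expansion ++ is 2.

2


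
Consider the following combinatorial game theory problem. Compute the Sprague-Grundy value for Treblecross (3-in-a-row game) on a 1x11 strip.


Treblecross: place X on empty cells; 3-in-a-row wins.
Playing within two cells of an existing X lets the opponent win at once, so sensible play treats the cells i-2..i+2 around each X as dead. The player left with no safe cell loses, so this is a normal-play take-away game on strips of safe cells.
Placing X at cell i (0-indexed) of a strip of k safe cells leaves independent strips of sizes max(0, i-2) and max(0, k-i-3). Hence G(k) = mex{ G(max(0,i-2)) XOR G(max(0,k-i-3)) : 0 <= i < k }, with G(0) = 0.
G(1): splits (0,0):0^0=0 -> mex({0}) = 1
G(2): splits (0,0):0^0=0 -> mex({0}) = 1
G(3): splits (0,0):0^0=0 -> mex({0}) = 1
G(4): splits (0,1):0^1=1 (0,0):0^0=0 -> mex({0, 1}) = 2
G(5): splits (0,2):0^1=1 (0,1):0^1=1 (0,0):0^0=0 -> mex({0, 1}) = 2
G(6) = mex({1}) = 0
G(7) = mex({0, 1, 2}) = 3
G(8) = mex({0, 1, 2}) = 3
G(9) = mex({0, 2}) = 1
G(10) = mex({0, 2, 3}) = 1
G(11) = mex({0, 3}) = 1
Therefore G(11) = 1.

1


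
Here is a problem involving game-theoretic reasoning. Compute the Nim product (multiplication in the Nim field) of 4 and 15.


Nim multiplication is bilinear over XOR: (u XOR v) * w = (u*w) XOR (v*w).
So we split each operand into its bit components and XOR the pairwise Nim products.
4 = 4 (as XOR of powers of 2).
15 = 1 + 2 + 4 + 8 (as XOR of powers of 2).
Using the standard Nim-product table on single bits:
  2*2 = 3,   2*4 = 8,   2*8 = 12,
  4*4 = 6,   4*8 = 11,  8*8 = 13,
and  1*x = x (identity), k*l = l*k (commutative).
Pairwise Nim products:
  4 * 1 = 4
  4 * 2 = 8
  4 * 4 = 6
  4 * 8 = 11
XOR them: 4 XOR 8 XOR 6 XOR 11 = 1.
Result: 4 * 15 = 1 (in Nim).

1


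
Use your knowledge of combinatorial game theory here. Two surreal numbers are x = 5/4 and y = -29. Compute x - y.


x = 5/4, y = -29
Converting to common denominator: 4
x = 5/4, y = -116/4
x - y = 5/4 - -29 = 121/4

121/4


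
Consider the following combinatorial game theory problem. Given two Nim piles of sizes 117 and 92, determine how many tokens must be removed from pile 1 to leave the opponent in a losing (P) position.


Piles: 117 and 92
Current XOR: 117 XOR 92 = 41 (non-zero, so this is an N-position).
To make the XOR zero, we need to find a move that balances the piles.
For pile 1 (size 117): target = 117 XOR 41 = 92
We reduce pile 1 from 117 to 92.
Tokens removed: 117 - 92 = 25
Verification: 92 XOR 92 = 0

25


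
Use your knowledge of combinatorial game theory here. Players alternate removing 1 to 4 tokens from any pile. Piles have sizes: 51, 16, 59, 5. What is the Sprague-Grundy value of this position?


Subtraction set: {1, 2, 3, 4}
For this subtraction set, G(n) = n mod 5 (period = max + 1 = 5).
Pile 1 (size 51): G(51) = 51 mod 5 = 1
Pile 2 (size 16): G(16) = 16 mod 5 = 1
Pile 3 (size 59): G(59) = 59 mod 5 = 4
Pile 4 (size 5): G(5) = 5 mod 5 = 0
Total Grundy value = XOR of all: 1 XOR 1 XOR 4 XOR 0 = 4

4


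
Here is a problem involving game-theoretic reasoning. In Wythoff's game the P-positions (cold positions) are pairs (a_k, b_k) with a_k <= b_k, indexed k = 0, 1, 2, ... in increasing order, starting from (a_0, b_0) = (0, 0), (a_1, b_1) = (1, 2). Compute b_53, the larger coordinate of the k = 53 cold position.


By Wythoff's theorem, a_k = floor(k * phi) and b_k = floor(k * phi^2) = a_k + k, where phi = (1 + sqrt(5))/2 is the golden ratio.
phi = (1 + sqrt(5))/2 = 1.618034
phi^2 = phi + 1 = 2.618034
k = 53
k * phi^2 = 53 * 2.618034 = 138.755801
b_53 = floor(k * phi^2) = 138 (check: a_53 + k = 85 + 53 = 138)

138


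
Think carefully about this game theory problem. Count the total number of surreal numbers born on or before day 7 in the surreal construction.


Day 0: {|} = 0 is born. Count = 1.
Day n: the number of surreal numbers born by day n is 2^(n+1) - 1.
By day 0: 2^1 - 1 = 1
By day 1: 2^2 - 1 = 3
By day 2: 2^3 - 1 = 7
By day 3: 2^4 - 1 = 15
By day 4: 2^5 - 1 = 31
By day 5: 2^6 - 1 = 63
By day 6: 2^7 - 1 = 127
By day 7: 2^8 - 1 = 255
By day 7: 255 surreal numbers.

255


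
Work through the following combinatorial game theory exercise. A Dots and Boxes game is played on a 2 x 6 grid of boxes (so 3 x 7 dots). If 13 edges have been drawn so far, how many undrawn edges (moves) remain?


Grid: 2 x 6 boxes, i.e. 3 rows and 7 columns of dots.
Horizontal edges: (rows + 1) * cols = 3 * 6 = 18
Vertical edges: rows * (cols + 1) = 2 * 7 = 14
Total edges: 18 + 14 = 32
Edges drawn: 13
Remaining: 32 - 13 = 19

19


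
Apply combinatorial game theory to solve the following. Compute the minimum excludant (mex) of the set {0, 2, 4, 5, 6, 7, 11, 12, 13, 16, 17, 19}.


Set = {0, 2, 4, 5, 6, 7, 11, 12, 13, 16, 17, 19}
0 is in the set.
1 is NOT in the set. This is the mex.
mex = 1

1


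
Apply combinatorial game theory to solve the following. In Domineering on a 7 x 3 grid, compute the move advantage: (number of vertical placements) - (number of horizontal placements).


Board is 7 x 3 (rows x cols).
Left (vertical) placements: (rows-1) * cols = 6 * 3 = 18
Right (horizontal) placements: rows * (cols-1) = 7 * 2 = 14
Advantage = Left - Right = 18 - 14 = 4

4


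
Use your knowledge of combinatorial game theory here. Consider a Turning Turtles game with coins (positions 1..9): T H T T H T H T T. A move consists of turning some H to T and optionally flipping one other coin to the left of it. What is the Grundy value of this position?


Coins: T H T T H T H T T
Key fact: a single head at position k behaves exactly like a Nim heap of size k (turning it to T and optionally flipping a coin at j < k corresponds to moving the heap from k to j, or to 0), and heads combine as a disjunctive sum (two heads at the same place would cancel, matching j XOR j = 0). So the Nim-value is the XOR of the 1-indexed positions of the heads.
Face-up positions (1-indexed): [2, 5, 7]
XOR 0 with 2: 0 XOR 2 = 2
XOR 2 with 5: 2 XOR 5 = 7
XOR 7 with 7: 7 XOR 7 = 0
Nim-value = 0

0


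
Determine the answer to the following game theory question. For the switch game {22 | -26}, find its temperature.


The game is {22 | -26}, a switch {a | b} with numbers a > b.
Cooling {a | b} by t gives {a - t | b + t}, which stops being hot when a - t = b + t, i.e. at t = (a - b)/2. So the temperature of a switch is (a - b)/2.
Temperature = (Left option - Right option) / 2
= (22 - (-26)) / 2
= 48 / 2
= 24

24


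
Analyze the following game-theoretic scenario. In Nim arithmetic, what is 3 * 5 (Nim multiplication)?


Nim multiplication is bilinear over XOR: (u XOR v) * w = (u*w) XOR (v*w).
So we split each operand into its bit components and XOR the pairwise Nim products.
3 = 1 + 2 (as XOR of powers of 2).
5 = 1 + 4 (as XOR of powers of 2).
Using the standard Nim-product table on single bits:
  2*2 = 3,   2*4 = 8,   2*8 = 12,
  4*4 = 6,   4*8 = 11,  8*8 = 13,
and  1*x = x (identity), k*l = l*k (commutative).
Pairwise Nim products:
  1 * 1 = 1
  1 * 4 = 4
  2 * 1 = 2
  2 * 4 = 8
XOR them: 1 XOR 4 XOR 2 XOR 8 = 15.
Result: 3 * 5 = 15 (in Nim).

15


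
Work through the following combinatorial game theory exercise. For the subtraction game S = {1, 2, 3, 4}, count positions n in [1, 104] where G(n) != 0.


Subtraction set S = {1, 2, 3, 4}, so G(n) = n mod 5.
G(n) = 0 when n is a multiple of 5.
Multiples of 5 in [1, 104]: 20
N-positions (nonzero Grundy) = 104 - 20 = 84

84


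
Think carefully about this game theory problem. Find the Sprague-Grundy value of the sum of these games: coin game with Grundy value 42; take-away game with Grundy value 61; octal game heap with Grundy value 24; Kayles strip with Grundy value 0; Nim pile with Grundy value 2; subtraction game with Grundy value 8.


By the Sprague-Grundy theorem, the Grundy value of a sum of games is the XOR of individual Grundy values.
coin game: Grundy value = 42. Running XOR: 0 XOR 42 = 42
take-away game: Grundy value = 61. Running XOR: 42 XOR 61 = 23
octal game heap: Grundy value = 24. Running XOR: 23 XOR 24 = 15
Kayles strip: Grundy value = 0. Running XOR: 15 XOR 0 = 15
Nim pile: Grundy value = 2. Running XOR: 15 XOR 2 = 13
subtraction game: Grundy value = 8. Running XOR: 13 XOR 8 = 5
The combined Grundy value is 5.

5


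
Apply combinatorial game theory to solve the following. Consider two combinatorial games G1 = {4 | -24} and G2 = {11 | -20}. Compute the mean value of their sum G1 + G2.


G1 = {4 | -24}, G2 = {11 | -20}
Each is a switch {a | b} with numbers a > b; its mean value is (a + b)/2, and mean value is additive over game sums: m(G1 + G2) = m(G1) + m(G2).
Mean of G1 = (4 + (-24))/2 = -20/2 = -10
Mean of G2 = (11 + (-20))/2 = -9/2 = -9/2
Mean of G1 + G2 = -10 + -9/2 = -29/2

-29/2


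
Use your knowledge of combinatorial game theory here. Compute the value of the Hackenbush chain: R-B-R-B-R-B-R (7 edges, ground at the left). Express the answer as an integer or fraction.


Edges (from ground): R-B-R-B-R-B-R
By Berlekamp's sign-expansion rule, a Blue-Red Hackenbush stalk has the value of the surreal number whose sign sequence is the edge sequence with B -> + and R -> -.
Sign sequence: -+-+-+-
Trace the sign expansion in the surreal number tree, starting from 0:
Edge 1: R (sign -) -> bounds (-inf, 0), value = -1
Edge 2: B (sign +) -> bounds (-1, 0), value = -1/2
Edge 3: R (sign -) -> bounds (-1, -1/2), value = -3/4
Edge 4: B (sign +) -> bounds (-3/4, -1/2), value = -5/8
Edge 5: R (sign -) -> bounds (-3/4, -5/8), value = -11/16
Edge 6: B (sign +) -> bounds (-11/16, -5/8), value = -21/32
Edge 7: R (sign -) -> bounds (-11/16, -21/32), value = -43/64
Game value = -43/64

-43/64


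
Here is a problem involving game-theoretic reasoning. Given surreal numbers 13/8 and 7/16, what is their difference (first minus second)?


x = 13/8, y = 7/16
Converting to common denominator: 16
x = 26/16, y = 7/16
x - y = 13/8 - 7/16 = 19/16

19/16


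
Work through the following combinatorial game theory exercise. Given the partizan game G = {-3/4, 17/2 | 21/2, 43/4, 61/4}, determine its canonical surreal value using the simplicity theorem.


Left options: {-3/4, 17/2}, max = 17/2
Right options: {21/2, 43/4, 61/4}, min = 21/2
All options are numbers and max(Left) < min(Right), so by the simplicity theorem the value is the simplest (earliest-born) number strictly between 17/2 and 21/2.
Integers 9 through 10 all lie strictly between 17/2 and 21/2.
Among integers, the simplest (lowest birthday = smallest |n|; 0 is born on day 0, +-n on day n) is 9.
No non-integer in the interval can be simpler: if x is a non-integer in the interval, then floor(x) or ceil(x) also lies in the interval (the interval contains an integer), and both are proper prefixes of x's sign expansion, i.e. born earlier. So the game value is 9.
Game value = 9

9


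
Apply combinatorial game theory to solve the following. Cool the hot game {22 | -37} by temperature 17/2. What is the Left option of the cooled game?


Original game: {22 | -37} (a switch {a | b} with a > b).
Cooling by t (for t below the temperature (a - b)/2 = 59/2) taxes each move by t: {a | b} cooled by t is {a - t | b + t}.
Cooling amount: t = 17/2
Cooled Left option: 22 - 17/2 = 27/2
Cooled Right option: -37 + 17/2 = -57/2
Cooled game: {27/2 | -57/2}
Left option = 27/2

27/2


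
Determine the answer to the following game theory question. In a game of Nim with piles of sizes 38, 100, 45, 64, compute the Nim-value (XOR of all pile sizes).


We need the XOR (exclusive or) of all pile sizes.
After XOR-ing pile 1 (size 38): 0 XOR 38 = 38
After XOR-ing pile 2 (size 100): 38 XOR 100 = 66
After XOR-ing pile 3 (size 45): 66 XOR 45 = 111
After XOR-ing pile 4 (size 64): 111 XOR 64 = 47
The Nim-value of this position is 47.

47


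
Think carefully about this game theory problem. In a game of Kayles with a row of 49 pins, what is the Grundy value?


Kayles: a move removes 1 or 2 adjacent pins from a contiguous row.
Removing pins from a row of k leaves two independent rows (a, b) with a + b = k - 1 (one pin) or a + b = k - 2 (two pins); an end removal gives a = 0.
By Sprague-Grundy, G(k) = mex{ G(a) XOR G(b) } over all these splits. G(0) = 0.
G(1): splits (0,0):0^0=0 -> mex({0}) = 1
G(2): splits (0,1):0^1=1 (0,0):0^0=0 -> mex({0, 1}) = 2
G(3): splits (0,2):0^2=2 (1,1):1^1=0 (0,1):0^1=1 -> mex({0, 1, 2}) = 3
G(4): splits (0,3):0^3=3 (1,2):1^2=3 (0,2):0^2=2 (1,1):1^1=0 -> mex({0, 2, 3}) = 1
G(5): splits (0,4):0^1=1 (1,3):1^3=2 (2,2):2^2=0 (0,3):0^3=3 (1,2):1^2=3 -> mex({0, 1, 2, 3}) = 4
G(6) = mex({0, 1, 2, 4}) = 3
G(7) = mex({0, 1, 3, 4, 5}) = 2
G(8) = mex({0, 2, 3, 5, 6}) = 1
G(9) = mex({0, 1, 2, 3, 6, 7}) = 4
G(10) = mex({0, 1, 3, 4, 5, 7}) = 2
G(11) = mex({0, 1, 2, 3, 4, 5}) = 6
G(12) = mex({0, 1, 2, 3, 5, 6, 7}) = 4
G(13) = mex({0, 2, 3, 4, 6, 7}) = 1
G(14) = mex({0, 1, 4, 5, 6, 7}) = 2
G(15) = mex({0, 1, 2, 3, 4, 5, 6}) = 7
G(16) = mex({0, 2, 3, 5, 6, 7}) = 1
G(17) = mex({0, 1, 2, 3, 5, 6, 7}) = 4
G(18) = mex({0, 1, 2, 4, 5, 6}) = 3
G(19) = mex({0, 1, 3, 4, 5, 7}) = 2
G(20) = mex({0, 2, 3, 4, 5, 6, 7}) = 1
G(21) = mex({0, 1, 2, 3, 5, 6, 7}) = 4
G(22) = mex({0, 1, 2, 3, 4, 5, 7}) = 6
G(23) = mex({0, 1, 2, 3, 4, 5, 6}) = 7
G(24) = mex({0, 1, 2, 3, 5, 6, 7}) = 4
G(25) = mex({0, 2, 3, 4, 6, 7}) = 1
G(26) = mex({0, 1, 3, 4, 5, 6, 7}) = 2
G(27) = mex({0, 1, 2, 3, 4, 5, 6, 7}) = 8
G(28) = mex({0, 1, 2, 3, 4, 6, 7, 8}) = 5
G(29) = mex({0, 1, 2, 3, 5, 6, 7, 8, 9}) = 4
G(30) = mex({0, 1, 2, 3, 4, 5, 6, 9, 10}) = 7
G(31) = mex({0, 1, 3, 4, 5, 7, 10, 11}) = 2
G(32) = mex({0, 2, 3, 4, 5, 6, 7, 9, 11}) = 1
G(33) = mex({0, 1, 2, 3, 4, 5, 6, 7, 9, 12}) = 8
G(34) = mex({0, 1, 2, 3, 4, 5, 7, 8, 11, 12}) = 6
G(35) = mex({0, 1, 2, 3, 4, 5, 6, 8, 9, 10, 11}) = 7
G(36) = mex({0, 1, 2, 3, 5, 6, 7, 9, 10}) = 4
G(37) = mex({0, 2, 3, 4, 6, 7, 9, 10, 11, 12}) = 1
G(38) = mex({0, 1, 3, 4, 5, 6, 7, 9, 10, 11, 12}) = 2
G(39) = mex({0, 1, 2, 4, 5, 6, 7, 9, 10, 12, 14}) = 3
G(40) = mex({0, 2, 3, 4, 6, 7, 11, 12, 14}) = 1
G(41) = mex({0, 1, 2, 3, 5, 6, 7, 9, 10, 11, 12}) = 4
G(42) = mex({0, 1, 2, 3, 4, 5, 6, 9, 10}) = 7
G(43) = mex({0, 1, 3, 4, 5, 7, 9, 10, 12, 15}) = 2
G(44) = mex({0, 2, 3, 4, 5, 6, 7, 9, 10, 12, 15}) = 1
G(45) = mex({0, 1, 2, 3, 4, 5, 6, 7, 9, 10, 12, 14}) = 8
G(46) = mex({0, 1, 3, 4, 5, 7, 8, 11, 12, 14}) = 2
G(47) = mex({0, 1, 2, 3, 4, 5, 6, 8, 9, 10, 11, 12}) = 7
G(48) = mex({0, 1, 2, 3, 5, 6, 7, 9, 10}) = 4
G(49) = mex({0, 2, 3, 4, 6, 7, 9, 10, 11, 12, 15}) = 1
Therefore G(49) = 1.

1


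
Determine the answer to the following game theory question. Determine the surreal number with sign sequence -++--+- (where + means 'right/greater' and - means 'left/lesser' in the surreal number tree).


Sign expansion: -++--+-
Rule: track bounds (lo, hi), initially (-inf, +inf). On '+', the current value becomes lo and we move to the simplest number in (value, hi): value + 1 if hi = +inf, otherwise the midpoint (value + hi)/2. On '-', the current value becomes hi and we move to value - 1 if lo = -inf, otherwise the midpoint (lo + value)/2.
Start at 0.
Step 1: sign = -, move left. Bounds: (-inf, 0). Value = -1
Step 2: sign = +, move right. Bounds: (-1, 0). Value = -1/2
Step 3: sign = +, move right. Bounds: (-1/2, 0). Value = -1/4
Step 4: sign = -, move left. Bounds: (-1/2, -1/4). Value = -3/8
Step 5: sign = -, move left. Bounds: (-1/2, -3/8). Value = -7/16
Step 6: sign = +, move right. Bounds: (-7/16, -3/8). Value = -13/32
Step 7: sign = -, move left. Bounds: (-7/16, -13/32). Value = -27/64
The surreal number with sign expansion -++--+- is -27/64.

-27/64


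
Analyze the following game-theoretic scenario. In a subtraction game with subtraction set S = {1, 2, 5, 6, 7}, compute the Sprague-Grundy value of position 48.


The subtraction set is S = {1, 2, 5, 6, 7}.
G(k) = mex{ G(k - s) : s in S, s <= k }. We compute iteratively: G(0) = 0.
G(1) = mex({0}) = 1
G(2) = mex({0, 1}) = 2
G(3) = mex({1, 2}) = 0
G(4) = mex({0, 2}) = 1
G(5) = mex({0, 1}) = 2
G(6) = mex({0, 1, 2}) = 3
G(7) = mex({0, 1, 2, 3}) = 4
G(8) = mex({0, 1, 2, 3, 4}) = 5
G(9) = mex({0, 1, 2, 4, 5}) = 3
G(10) = mex({0, 1, 2, 3, 5}) = 4
G(11) = mex({1, 2, 3, 4}) = 0
G(12) = mex({0, 2, 3, 4}) = 1
G(13) = mex({0, 1, 3, 4, 5}) = 2
G(14) = mex({1, 2, 3, 4, 5}) = 0
G(15) = mex({0, 2, 3, 4, 5}) = 1
G(16) = mex({0, 1, 3, 4}) = 2
G(17) = mex({0, 1, 2, 4}) = 3
Observe that G(11)..G(17) = 0, 1, 2, 0, 1, 2, 3 repeats G(0)..G(6) = 0, 1, 2, 0, 1, 2, 3.
For k >= max(S) = 7, G(k) is determined by the previous 7 values G(k-7)..G(k-1); a window of 7 consecutive values has recurred shifted by 11, so by induction G(k + 11) = G(k) for all k >= 0: the sequence is periodic from the start with period 11.
One period: G(0..10) = 0, 1, 2, 0, 1, 2, 3, 4, 5, 3, 4.
48 mod 11 = 4, so G(48) = G(4) = 1.

1


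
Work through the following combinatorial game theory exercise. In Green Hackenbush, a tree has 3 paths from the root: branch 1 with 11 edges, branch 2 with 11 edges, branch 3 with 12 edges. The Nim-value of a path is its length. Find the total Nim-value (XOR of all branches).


The tree has 3 branches from the ground vertex.
In Green Hackenbush, the Nim-value of a simple path of length k is k.
Branch 1: length 11, Nim-value = 11
Branch 2: length 11, Nim-value = 11
Branch 3: length 12, Nim-value = 12
Total Nim-value = XOR of all branch values:
0 XOR 11 = 11
11 XOR 11 = 0
0 XOR 12 = 12
Nim-value of the tree = 12

12


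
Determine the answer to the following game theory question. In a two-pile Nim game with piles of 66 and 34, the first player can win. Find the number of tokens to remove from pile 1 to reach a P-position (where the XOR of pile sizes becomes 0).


Piles: 66 and 34
Current XOR: 66 XOR 34 = 96 (non-zero, so this is an N-position).
To make the XOR zero, we need to find a move that balances the piles.
For pile 1 (size 66): target = 66 XOR 96 = 34
We reduce pile 1 from 66 to 34.
Tokens removed: 66 - 34 = 32
Verification: 34 XOR 34 = 0

32


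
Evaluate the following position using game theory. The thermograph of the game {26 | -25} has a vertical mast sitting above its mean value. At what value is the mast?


Game = {26 | -25}, a switch {a | b} with numbers a > b.
Its thermograph has left wall a - t and right wall b + t, which meet at t = (a - b)/2, where both equal (a + b)/2. So the mast (mean value) is at (a + b)/2.
Mean = (26 + (-25))/2 = 1/2 = 1/2

1/2


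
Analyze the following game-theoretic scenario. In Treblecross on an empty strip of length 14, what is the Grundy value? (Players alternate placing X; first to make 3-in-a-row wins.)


Treblecross: place X on empty cells; 3-in-a-row wins.
Playing within two cells of an existing X lets the opponent win at once, so sensible play treats the cells i-2..i+2 around each X as dead. The player left with no safe cell loses, so this is a normal-play take-away game on strips of safe cells.
Placing X at cell i (0-indexed) of a strip of k safe cells leaves independent strips of sizes max(0, i-2) and max(0, k-i-3). Hence G(k) = mex{ G(max(0,i-2)) XOR G(max(0,k-i-3)) : 0 <= i < k }, with G(0) = 0.
G(1): splits (0,0):0^0=0 -> mex({0}) = 1
G(2): splits (0,0):0^0=0 -> mex({0}) = 1
G(3): splits (0,0):0^0=0 -> mex({0}) = 1
G(4): splits (0,1):0^1=1 (0,0):0^0=0 -> mex({0, 1}) = 2
G(5): splits (0,2):0^1=1 (0,1):0^1=1 (0,0):0^0=0 -> mex({0, 1}) = 2
G(6) = mex({1}) = 0
G(7) = mex({0, 1, 2}) = 3
G(8) = mex({0, 1, 2}) = 3
G(9) = mex({0, 2}) = 1
G(10) = mex({0, 2, 3}) = 1
G(11) = mex({0, 3}) = 1
G(12) = mex({1, 3}) = 0
G(13) = mex({0, 1, 2, 3}) = 4
G(14) = mex({0, 1, 2}) = 3
Therefore G(14) = 3.

3
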